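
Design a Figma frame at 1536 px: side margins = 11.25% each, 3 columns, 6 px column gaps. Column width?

Each margin = 11.25% of 1536 = 172.8 px; content = 1536 − 2·172.8 = 1190.4 px.
3c + 2·6 = 1190.4 → 3c = 1178.4 → c = 392.8 px.

392.8 px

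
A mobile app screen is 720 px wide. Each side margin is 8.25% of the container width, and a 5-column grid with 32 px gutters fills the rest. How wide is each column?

94.64 px

Each margin = 8.25% of 720 = 59.4 px; content = 720 − 2·59.4 = 601.2 px.
601.2 − 4·32 = 473.2; ÷5 gives c = 94.64 px.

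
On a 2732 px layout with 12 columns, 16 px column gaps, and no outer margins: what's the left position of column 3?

458 px

Subtracting 11 column gaps of 16 leaves 2556 for 12 columns, so c = 213 px.
Each column+gutter stride is 229 px; with no margin, 2 of them is 458 px.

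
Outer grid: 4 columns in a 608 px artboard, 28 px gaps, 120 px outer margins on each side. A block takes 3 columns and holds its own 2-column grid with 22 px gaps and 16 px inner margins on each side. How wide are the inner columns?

Take off 240 px of margins, leaving 368 px.
Subtracting 3 gaps of 28 leaves 284 for 4 columns, so c = 71 px.
3-column span = 3·71 + 2·28 = 269 px.
Inner content = 269 − 2·16 = 237 px.
2d + 1·22 = 237 → 2d = 215 → d = 107.5 px.

107.5 px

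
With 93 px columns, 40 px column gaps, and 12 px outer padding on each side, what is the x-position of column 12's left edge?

1475 px

Before column 12: the margin + 11 columns + 11 column gaps.
Offset = 12 + 11·(93 + 40) = 12 + 1463 = 1475 px.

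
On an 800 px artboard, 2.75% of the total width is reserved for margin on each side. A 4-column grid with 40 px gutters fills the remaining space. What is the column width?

Each margin = 2.75% of 800 = 22 px; content = 800 − 2·22 = 756 px.
Subtracting 3 gutters of 40 leaves 636 for 4 columns, so c = 159 px.

159 px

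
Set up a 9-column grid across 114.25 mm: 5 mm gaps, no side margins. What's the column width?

9 columns + 8 gaps: 9c + 8·5 = 114.25.
9c = 114.25 − 40 = 74.25, so c = 8.25 mm.

8.25 mm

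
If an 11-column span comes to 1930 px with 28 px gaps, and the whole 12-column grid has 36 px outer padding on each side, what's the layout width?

2180 px

11c + 10·28 = 1930 → 11c = 1650 → c = 150 px.
Total width: 2·36 + 12·150 + 11·28 = 2180 px.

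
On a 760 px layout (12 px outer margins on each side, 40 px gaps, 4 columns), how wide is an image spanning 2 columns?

348 px

Take off 24 px of margins, leaving 736 px.
4c + 3·40 = 736 → 4c = 616 → c = 154 px.
Span of 2: 2·154 + 1·40 = 308 + 40 = 348 px.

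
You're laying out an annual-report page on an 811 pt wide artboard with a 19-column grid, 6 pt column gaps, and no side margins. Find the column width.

19c + 18·6 = 811 → 19c = 703 → c = 37 pt.

37 pt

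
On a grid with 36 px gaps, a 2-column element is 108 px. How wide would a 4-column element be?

252 px

Subtracting 1 gap of 36 leaves 72 for 2 columns, so c = 36 px.
4 columns plus 3 gaps: 144 + 108 = 252 px.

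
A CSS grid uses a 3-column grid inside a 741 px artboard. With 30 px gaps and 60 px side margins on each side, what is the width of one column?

187 px

Subtract both margins: 741 − 2·60 = 621 px.
Subtracting 2 gaps of 30 leaves 561 for 3 columns, so c = 187 px.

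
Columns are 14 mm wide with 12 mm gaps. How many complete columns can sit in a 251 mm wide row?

10 columns

Each extra column adds 14 + 12 = 26 mm.
(251 + 12) / 26 = 10.12, so 10 columns fit.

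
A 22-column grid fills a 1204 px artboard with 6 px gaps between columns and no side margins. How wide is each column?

22c + 21·6 = 1204 → 22c = 1078 → c = 49 px.

49 px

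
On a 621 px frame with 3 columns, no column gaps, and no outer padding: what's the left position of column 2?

207 px

3c = 621 → c = 207 px.
Each column+gutter stride is 207 px; with no margin, 1 of them is 207 px.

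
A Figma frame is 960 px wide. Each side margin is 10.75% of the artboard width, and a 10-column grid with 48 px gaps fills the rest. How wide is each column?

32.16 px

Each margin = 10.75% of 960 = 103.2 px; content = 960 − 2·103.2 = 753.6 px.
10c + 9·48 = 753.6 → 10c = 321.6 → c = 32.16 px.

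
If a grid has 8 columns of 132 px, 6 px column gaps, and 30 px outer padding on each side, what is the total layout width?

Total width: 2·30 + 8·132 + 7·6 = 1158 px.

1158 px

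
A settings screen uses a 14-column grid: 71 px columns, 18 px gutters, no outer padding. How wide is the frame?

1228 px

Summing: 994 + 234 = 1228 px.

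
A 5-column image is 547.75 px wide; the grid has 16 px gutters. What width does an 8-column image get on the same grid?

Subtracting 4 gutters of 16 leaves 483.75 for 5 columns, so c = 96.75 px.
8 columns plus 7 gutters: 774 + 112 = 886 px.

886 px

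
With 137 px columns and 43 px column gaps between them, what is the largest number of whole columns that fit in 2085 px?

k columns need k·137 + (k−1)·43 = k·180 − 43.
k·180 − 43 ≤ 2085 → k ≤ 2128 / 180 ≈ 11.82, so k = 11.

11 columns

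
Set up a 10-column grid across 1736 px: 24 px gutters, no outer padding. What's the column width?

10c + 9·24 = 1736 → 10c = 1520 → c = 152 px.

152 px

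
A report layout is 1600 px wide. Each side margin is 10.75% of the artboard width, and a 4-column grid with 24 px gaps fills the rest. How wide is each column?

Each margin = 10.75% of 1600 = 172 px; content = 1600 − 2·172 = 1256 px.
4 columns + 3 gaps: 4c + 3·24 = 1256.
4c = 1256 − 72 = 1184, so c = 296 px.

296 px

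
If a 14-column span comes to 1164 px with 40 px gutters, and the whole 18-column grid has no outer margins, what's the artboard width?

1508 px

Subtracting 13 gutters of 40 leaves 644 for 14 columns, so c = 46 px.
Summing: 828 + 680 = 1508 px.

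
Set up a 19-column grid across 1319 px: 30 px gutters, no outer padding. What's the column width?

19 columns + 18 gutters: 19c + 18·30 = 1319.
19c = 1319 − 540 = 779, so c = 41 px.

41 px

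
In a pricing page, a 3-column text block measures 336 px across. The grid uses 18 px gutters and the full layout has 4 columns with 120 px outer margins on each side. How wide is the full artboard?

694 px

336 − 2·18 = 300; ÷3 gives c = 100 px.
Adding margins, columns and gutters: 240 + 400 + 54 = 694 px.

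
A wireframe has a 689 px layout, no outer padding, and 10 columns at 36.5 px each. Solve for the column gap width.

36 px

10·36.5 + 9g = 689 → 9g = 324 → g = 36 px.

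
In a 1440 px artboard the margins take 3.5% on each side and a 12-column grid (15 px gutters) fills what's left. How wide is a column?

97.85 px

1440 × (1 − 2·3.5%) = 1440 × 93% = 1339.2 px for the columns.
1339.2 − 11·15 = 1174.2; ÷12 gives c = 97.85 px.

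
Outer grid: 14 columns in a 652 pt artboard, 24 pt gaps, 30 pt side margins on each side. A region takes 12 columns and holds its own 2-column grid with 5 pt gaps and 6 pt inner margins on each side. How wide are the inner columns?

Subtract both margins: 652 − 2·30 = 592 pt.
592 − 13·24 = 280; ÷14 gives c = 20 pt.
12-column span = 12·20 + 11·24 = 504 pt.
Inner content = 504 − 2·6 = 492 pt.
Subtracting 1 gap of 5 leaves 487 for 2 columns, so d = 243.5 pt.

243.5 pt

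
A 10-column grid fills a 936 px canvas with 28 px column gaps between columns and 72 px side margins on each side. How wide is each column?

54 px

Content width = 936 − 2·72 = 792 px.
10 columns + 9 column gaps: 10c + 9·28 = 792.
10c = 792 − 252 = 540, so c = 54 px.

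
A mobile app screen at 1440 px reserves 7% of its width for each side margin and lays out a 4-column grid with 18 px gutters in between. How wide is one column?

Each margin = 7% of 1440 = 100.8 px; content = 1440 − 2·100.8 = 1238.4 px.
1238.4 − 3·18 = 1184.4; ÷4 gives c = 296.1 px.

296.1 px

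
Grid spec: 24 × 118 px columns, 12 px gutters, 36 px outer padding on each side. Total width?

3180 px

Total width: 2·36 + 24·118 + 23·12 = 3180 px.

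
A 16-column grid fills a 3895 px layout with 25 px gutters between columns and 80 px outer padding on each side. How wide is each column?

210 px

Content width = 3895 − 2·80 = 3735 px.
Subtracting 15 gutters of 25 leaves 3360 for 16 columns, so c = 210 px.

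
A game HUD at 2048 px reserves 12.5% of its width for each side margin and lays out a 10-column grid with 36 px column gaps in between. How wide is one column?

2048 × (1 − 2·12.5%) = 2048 × 75% = 1536 px for the columns.
Subtracting 9 column gaps of 36 leaves 1212 for 10 columns, so c = 121.2 px.

121.2 px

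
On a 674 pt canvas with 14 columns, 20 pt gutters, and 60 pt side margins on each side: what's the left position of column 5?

224 pt

Take off 120 pt of margins, leaving 554 pt.
Subtracting 13 gutters of 20 leaves 294 for 14 columns, so c = 21 pt.
Column 5 starts at margin + 4·(column + gutter) = 60 + 4·41 = 224 pt.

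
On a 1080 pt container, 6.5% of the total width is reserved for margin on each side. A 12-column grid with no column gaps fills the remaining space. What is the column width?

Margins: 6.5% × 1080 = 70.2 pt each, so content = 1080 − 140.4 = 939.6 pt.
939.6 / 12 = 78.3 pt per column.

78.3 pt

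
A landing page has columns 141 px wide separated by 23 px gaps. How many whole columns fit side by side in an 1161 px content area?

7 columns

7 columns: 7·141 + 6·23 = 1125 px ≤ 1161.
8 columns: 1289 px > 1161. So 7.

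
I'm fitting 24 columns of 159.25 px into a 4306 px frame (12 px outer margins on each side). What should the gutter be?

Content width = 4306 − 2·12 = 4282 px.
24 columns take 24·159.25 = 3822 px; remaining 460 splits into 23 gutters.
g = 460 / 23 = 20 px.

20 px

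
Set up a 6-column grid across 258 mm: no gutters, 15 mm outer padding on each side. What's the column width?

Inside the margins: 258 − 30 = 228 mm.
228 / 6 = 38 mm per column.

38 mm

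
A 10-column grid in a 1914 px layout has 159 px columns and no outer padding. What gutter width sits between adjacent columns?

36 px

10·159 + 9g = 1914 → 9g = 324 → g = 36 px.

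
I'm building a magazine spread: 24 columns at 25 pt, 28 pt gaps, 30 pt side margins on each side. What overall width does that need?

Adding margins, columns and gutters: 60 + 600 + 644 = 1304 pt.

1304 pt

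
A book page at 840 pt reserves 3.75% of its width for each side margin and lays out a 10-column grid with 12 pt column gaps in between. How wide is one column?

66.9 pt

840 × (1 − 2·3.75%) = 840 × 92.5% = 777 pt for the columns.
777 − 9·12 = 669; ÷10 gives c = 66.9 pt.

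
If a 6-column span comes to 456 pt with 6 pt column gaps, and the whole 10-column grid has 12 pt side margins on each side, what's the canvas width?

788 pt

456 − 5·6 = 426; ÷6 gives c = 71 pt.
Adding margins, columns and gutters: 24 + 710 + 54 = 788 pt.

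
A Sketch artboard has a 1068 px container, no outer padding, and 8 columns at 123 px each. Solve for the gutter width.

12 px

8·123 + 7g = 1068 → 7g = 84 → g = 12 px.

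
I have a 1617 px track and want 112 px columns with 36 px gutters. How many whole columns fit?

11 columns

k columns need k·112 + (k−1)·36 = k·148 − 36.
k·148 − 36 ≤ 1617 → k ≤ 1653 / 148 ≈ 11.17, so k = 11.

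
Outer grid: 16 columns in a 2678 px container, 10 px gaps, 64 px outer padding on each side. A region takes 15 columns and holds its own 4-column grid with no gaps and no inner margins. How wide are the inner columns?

Subtract both margins: 2678 − 2·64 = 2550 px.
16c + 15·10 = 2550 → 16c = 2400 → c = 150 px.
Span of 15: 15·150 + 14·10 = 2250 + 140 = 2390 px.
With no gaps, each column is 2390/4 = 597.5 px.

597.5 px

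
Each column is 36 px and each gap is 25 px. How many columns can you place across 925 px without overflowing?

15 columns: 15·36 + 14·25 = 890 px ≤ 925.
16 columns: 951 px > 925. So 15.

15 columns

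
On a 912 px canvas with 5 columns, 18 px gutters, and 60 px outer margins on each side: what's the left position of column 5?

708 px

Take off 120 px of margins, leaving 792 px.
5c + 4·18 = 792 → 5c = 720 → c = 144 px.
Before column 5: the margin + 4 columns + 4 gutters.
Offset = 60 + 4·(144 + 18) = 60 + 648 = 708 px.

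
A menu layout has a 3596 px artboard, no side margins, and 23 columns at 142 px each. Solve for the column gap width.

23 columns take 23·142 = 3266 px; remaining 330 splits into 22 column gaps.
g = 330 / 22 = 15 px.

15 px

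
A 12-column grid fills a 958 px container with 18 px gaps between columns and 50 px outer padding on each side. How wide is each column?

Take off 100 px of margins, leaving 858 px.
12c + 11·18 = 858 → 12c = 660 → c = 55 px.

55 px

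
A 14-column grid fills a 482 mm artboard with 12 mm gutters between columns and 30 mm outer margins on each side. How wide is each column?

Take off 60 mm of margins, leaving 422 mm.
422 − 13·12 = 266; ÷14 gives c = 19 mm.

19 mm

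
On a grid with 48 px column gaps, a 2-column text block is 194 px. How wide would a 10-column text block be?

1162 px

2c + 1·48 = 194 → 2c = 146 → c = 73 px.
Span of 10: 10·73 + 9·48 = 730 + 432 = 1162 px.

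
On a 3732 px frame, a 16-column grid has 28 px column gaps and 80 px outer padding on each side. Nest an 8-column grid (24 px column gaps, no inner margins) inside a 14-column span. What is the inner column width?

369.25 px

Outer content = 3732 − 2·80 = 3572 px.
16c + 15·28 = 3572 → 16c = 3152 → c = 197 px.
Span of 14: 14·197 + 13·28 = 2758 + 364 = 3122 px.
8d + 7·24 = 3122 → 8d = 2954 → d = 369.25 px.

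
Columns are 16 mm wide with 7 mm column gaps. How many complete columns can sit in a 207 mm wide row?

k columns need k·16 + (k−1)·7 = k·23 − 7.
k·23 − 7 ≤ 207 → k ≤ 214 / 23 ≈ 9.30, so k = 9.

9 columns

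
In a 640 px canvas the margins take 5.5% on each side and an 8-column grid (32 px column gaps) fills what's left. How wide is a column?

Margins: 5.5% × 640 = 35.2 px each, so content = 640 − 70.4 = 569.6 px.
Subtracting 7 column gaps of 32 leaves 345.6 for 8 columns, so c = 43.2 px.

43.2 px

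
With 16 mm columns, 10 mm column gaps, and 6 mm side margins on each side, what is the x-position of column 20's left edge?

500 mm

Each column+gutter stride is 26 mm; 19 of them past the 6 mm margin is 6 + 494 = 500 mm.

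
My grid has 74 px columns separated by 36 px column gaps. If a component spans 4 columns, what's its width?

Span of 4: 4·74 + 3·36 = 296 + 108 = 404 px.

404 px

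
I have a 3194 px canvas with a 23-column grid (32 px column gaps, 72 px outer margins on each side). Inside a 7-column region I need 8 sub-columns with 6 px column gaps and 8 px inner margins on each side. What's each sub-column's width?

Take off 144 px of margins, leaving 3050 px.
23c + 22·32 = 3050 → 23c = 2346 → c = 102 px.
7 columns plus 6 column gaps: 714 + 192 = 906 px.
Inner content = 906 − 2·8 = 890 px.
8 columns + 7 column gaps: 8d + 7·6 = 890.
8d = 890 − 42 = 848, so d = 106 px.

106 px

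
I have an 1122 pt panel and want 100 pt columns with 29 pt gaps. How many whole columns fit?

8 columns

Each extra column adds 100 + 29 = 129 pt.
(1122 + 29) / 129 = 8.92, so 8 columns fit.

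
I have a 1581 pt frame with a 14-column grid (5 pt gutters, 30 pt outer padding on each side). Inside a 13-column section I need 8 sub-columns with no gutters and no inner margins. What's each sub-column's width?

Outer content = 1581 − 2·30 = 1521 pt.
14c + 13·5 = 1521 → 14c = 1456 → c = 104 pt.
13 columns plus 12 gutters: 1352 + 60 = 1412 pt.
8d = 1412 → d = 176.5 pt.

176.5 pt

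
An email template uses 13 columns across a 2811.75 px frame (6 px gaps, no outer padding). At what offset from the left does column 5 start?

13 columns + 12 gaps: 13c + 12·6 = 2811.75.
13c = 2811.75 − 72 = 2739.75, so c = 210.75 px.
No margin, so column 5 starts at 4·(column + gutter) = 4·216.75 = 867 px.

867 px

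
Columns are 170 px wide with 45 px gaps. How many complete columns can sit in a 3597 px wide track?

16 columns: 16·170 + 15·45 = 3395 px ≤ 3597.
17 columns: 3610 px > 3597. So 16.

16 columns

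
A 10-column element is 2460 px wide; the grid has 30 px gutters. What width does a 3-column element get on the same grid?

717 px

10 columns + 9 gutters: 10c + 9·30 = 2460.
10c = 2460 − 270 = 2190, so c = 219 px.
3-column span = 3·219 + 2·30 = 717 px.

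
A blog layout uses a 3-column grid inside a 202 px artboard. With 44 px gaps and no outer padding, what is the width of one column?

38 px

3c + 2·44 = 202 → 3c = 114 → c = 38 px.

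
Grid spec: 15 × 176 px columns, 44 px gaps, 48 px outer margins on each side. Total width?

3352 px

Artboard = 2·48 + 15·176 + 14·44 = 96 + 2640 + 616 = 3352 px.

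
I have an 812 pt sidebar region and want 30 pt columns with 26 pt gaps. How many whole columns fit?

14 columns

k columns need k·30 + (k−1)·26 = k·56 − 26.
k·56 − 26 ≤ 812 → k ≤ 838 / 56 ≈ 14.96, so k = 14.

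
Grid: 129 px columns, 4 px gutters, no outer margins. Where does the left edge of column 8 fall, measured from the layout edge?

Each column+gutter stride is 133 px; with no margin, 7 of them is 931 px.

931 px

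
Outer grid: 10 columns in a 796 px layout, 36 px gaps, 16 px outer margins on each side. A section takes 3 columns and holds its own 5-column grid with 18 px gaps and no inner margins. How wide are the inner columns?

Outer content = 796 − 2·16 = 764 px.
10c + 9·36 = 764 → 10c = 440 → c = 44 px.
3-column span = 3·44 + 2·36 = 204 px.
Subtracting 4 gaps of 18 leaves 132 for 5 columns, so d = 26.4 px.

26.4 px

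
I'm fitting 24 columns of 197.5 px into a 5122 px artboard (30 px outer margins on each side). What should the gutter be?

Content width = 5122 − 2·30 = 5062 px.
Columns use 4740 px, leaving 322 px across 23 gutters = 14 px each.

14 px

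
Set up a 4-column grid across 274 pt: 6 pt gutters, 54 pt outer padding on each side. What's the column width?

Subtract both margins: 274 − 2·54 = 166 pt.
4 columns + 3 gutters: 4c + 3·6 = 166.
4c = 166 − 18 = 148, so c = 37 pt.

37 pt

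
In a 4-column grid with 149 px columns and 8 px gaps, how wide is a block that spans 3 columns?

463 px

Span of 3: 3·149 + 2·8 = 447 + 16 = 463 px.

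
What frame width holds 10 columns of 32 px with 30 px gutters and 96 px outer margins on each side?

782 px

Adding margins, columns and gutters: 192 + 320 + 270 = 782 px.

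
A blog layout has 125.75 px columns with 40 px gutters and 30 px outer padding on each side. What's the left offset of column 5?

Column 5 starts at margin + 4·(column + gutter) = 30 + 4·165.75 = 693 px.

693 px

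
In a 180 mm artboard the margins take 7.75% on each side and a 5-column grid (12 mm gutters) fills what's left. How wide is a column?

20.82 mm

Each margin = 7.75% of 180 = 13.95 mm; content = 180 − 2·13.95 = 152.1 mm.
5 columns + 4 gutters: 5c + 4·12 = 152.1.
5c = 152.1 − 48 = 104.1, so c = 20.82 mm.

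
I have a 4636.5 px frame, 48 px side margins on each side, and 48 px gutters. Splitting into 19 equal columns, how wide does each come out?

Subtract both margins: 4636.5 − 2·48 = 4540.5 px.
4540.5 − 18·48 = 3676.5; ÷19 gives c = 193.5 px.

193.5 px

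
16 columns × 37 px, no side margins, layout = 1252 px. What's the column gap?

16·37 + 15g = 1252 → 15g = 660 → g = 44 px.

44 px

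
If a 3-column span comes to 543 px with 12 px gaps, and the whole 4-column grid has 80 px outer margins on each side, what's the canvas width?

3c + 2·12 = 543 → 3c = 519 → c = 173 px.
Total width: 2·80 + 4·173 + 3·12 = 888 px.

888 px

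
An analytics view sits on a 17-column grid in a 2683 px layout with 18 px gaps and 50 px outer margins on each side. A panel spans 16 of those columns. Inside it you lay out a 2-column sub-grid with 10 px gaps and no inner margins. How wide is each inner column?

Take off 100 px of margins, leaving 2583 px.
17c + 16·18 = 2583 → 17c = 2295 → c = 135 px.
16 columns plus 15 gaps: 2160 + 270 = 2430 px.
2 columns + 1 gap: 2d + 1·10 = 2430.
2d = 2430 − 10 = 2420, so d = 1210 px.

1210 px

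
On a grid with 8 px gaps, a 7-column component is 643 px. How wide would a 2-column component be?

7c + 6·8 = 643 → 7c = 595 → c = 85 px.
Span of 2: 2·85 + 1·8 = 170 + 8 = 178 px.

178 px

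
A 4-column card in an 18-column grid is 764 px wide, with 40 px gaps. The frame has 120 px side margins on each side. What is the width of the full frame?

3818 px

4 columns + 3 gaps: 4c + 3·40 = 764.
4c = 764 − 120 = 644, so c = 161 px.
Total width: 2·120 + 18·161 + 17·40 = 3818 px.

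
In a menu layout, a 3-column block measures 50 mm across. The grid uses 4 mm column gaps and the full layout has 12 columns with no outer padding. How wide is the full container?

212 mm

Subtracting 2 column gaps of 4 leaves 42 for 3 columns, so c = 14 mm.
Summing: 168 + 44 = 212 mm.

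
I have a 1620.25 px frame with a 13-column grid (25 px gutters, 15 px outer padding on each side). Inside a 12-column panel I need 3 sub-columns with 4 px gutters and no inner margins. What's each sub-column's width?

486 px

Subtract both margins: 1620.25 − 2·15 = 1590.25 px.
Subtracting 12 gutters of 25 leaves 1290.25 for 13 columns, so c = 99.25 px.
12-column span = 12·99.25 + 11·25 = 1466 px.
3d + 2·4 = 1466 → 3d = 1458 → d = 486 px.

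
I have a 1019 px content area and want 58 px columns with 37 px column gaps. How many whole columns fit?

11 columns

11 columns: 11·58 + 10·37 = 1008 px ≤ 1019.
12 columns: 1103 px > 1019. So 11.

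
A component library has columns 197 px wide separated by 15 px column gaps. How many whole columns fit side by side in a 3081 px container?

Each extra column adds 197 + 15 = 212 px.
(3081 + 15) / 212 = 14.60, so 14 columns fit.

14 columns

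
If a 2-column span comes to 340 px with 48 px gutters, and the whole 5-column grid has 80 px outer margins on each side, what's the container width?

340 − 1·48 = 292; ÷2 gives c = 146 px.
Total width: 2·80 + 5·146 + 4·48 = 1082 px.

1082 px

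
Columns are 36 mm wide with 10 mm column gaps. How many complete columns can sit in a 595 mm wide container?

k columns need k·36 + (k−1)·10 = k·46 − 10.
k·46 − 10 ≤ 595 → k ≤ 605 / 46 ≈ 13.15, so k = 13.

13 columns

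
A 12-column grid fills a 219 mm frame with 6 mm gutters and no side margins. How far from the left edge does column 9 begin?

150 mm

219 − 11·6 = 153; ÷12 gives c = 12.75 mm.
Before column 9: 8 columns + 8 gutters.
Offset = 8·(12.75 + 6) = 8·18.75 = 150 mm.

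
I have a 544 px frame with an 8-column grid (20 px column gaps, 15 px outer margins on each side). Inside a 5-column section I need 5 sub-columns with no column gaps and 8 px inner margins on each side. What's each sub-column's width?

59.55 px

Inside the margins: 544 − 30 = 514 px.
514 − 7·20 = 374; ÷8 gives c = 46.75 px.
5 columns plus 4 column gaps: 233.75 + 80 = 313.75 px.
Inner content = 313.75 − 2·8 = 297.75 px.
With no column gaps, each column is 297.75/5 = 59.55 px.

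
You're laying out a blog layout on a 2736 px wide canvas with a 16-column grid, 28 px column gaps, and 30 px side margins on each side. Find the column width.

Take off 60 px of margins, leaving 2676 px.
16 columns + 15 column gaps: 16c + 15·28 = 2676.
16c = 2676 − 420 = 2256, so c = 141 px.

141 px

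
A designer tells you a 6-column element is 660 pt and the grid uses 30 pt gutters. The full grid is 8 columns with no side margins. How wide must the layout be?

890 pt

6 columns + 5 gutters: 6c + 5·30 = 660.
6c = 660 − 150 = 510, so c = 85 pt.
Summing: 680 + 210 = 890 pt.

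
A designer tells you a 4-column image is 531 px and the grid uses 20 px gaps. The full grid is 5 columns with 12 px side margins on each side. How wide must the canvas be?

692.75 px

4 columns + 3 gaps: 4c + 3·20 = 531.
4c = 531 − 60 = 471, so c = 117.75 px.
Canvas = 2·12 + 5·117.75 + 4·20 = 24 + 588.75 + 80 = 692.75 px.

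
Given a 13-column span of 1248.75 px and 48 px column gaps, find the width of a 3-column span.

251.25 px

1248.75 − 12·48 = 672.75; ÷13 gives c = 51.75 px.
3-column span = 3·51.75 + 2·48 = 251.25 px.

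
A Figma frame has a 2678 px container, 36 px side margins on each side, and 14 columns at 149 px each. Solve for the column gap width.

Subtract both margins: 2678 − 2·36 = 2606 px.
14 columns take 14·149 = 2086 px; remaining 520 splits into 13 column gaps.
g = 520 / 13 = 40 px.

40 px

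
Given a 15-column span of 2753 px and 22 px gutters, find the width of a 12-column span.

Subtracting 14 gutters of 22 leaves 2445 for 15 columns, so c = 163 px.
12-column span = 12·163 + 11·22 = 2198 px.

2198 px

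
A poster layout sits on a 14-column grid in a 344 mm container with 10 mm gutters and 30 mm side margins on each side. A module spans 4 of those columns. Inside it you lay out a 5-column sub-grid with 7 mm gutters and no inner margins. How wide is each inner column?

Inside the margins: 344 − 60 = 284 mm.
14c + 13·10 = 284 → 14c = 154 → c = 11 mm.
Span of 4: 4·11 + 3·10 = 44 + 30 = 74 mm.
5d + 4·7 = 74 → 5d = 46 → d = 9.2 mm.

9.2 mm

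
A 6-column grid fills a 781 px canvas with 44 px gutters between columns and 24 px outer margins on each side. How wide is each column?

85.5 px

Inside the margins: 781 − 48 = 733 px.
6 columns + 5 gutters: 6c + 5·44 = 733.
6c = 733 − 220 = 513, so c = 85.5 px.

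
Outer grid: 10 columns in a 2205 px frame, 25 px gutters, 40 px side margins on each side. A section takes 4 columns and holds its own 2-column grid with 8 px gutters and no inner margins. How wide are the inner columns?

Inside the margins: 2205 − 80 = 2125 px.
Subtracting 9 gutters of 25 leaves 1900 for 10 columns, so c = 190 px.
4-column span = 4·190 + 3·25 = 835 px.
835 − 1·8 = 827; ÷2 gives d = 413.5 px.

413.5 px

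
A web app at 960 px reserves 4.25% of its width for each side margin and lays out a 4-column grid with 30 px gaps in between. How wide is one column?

197.1 px

960 × (1 − 2·4.25%) = 960 × 91.5% = 878.4 px for the columns.
4 columns + 3 gaps: 4c + 3·30 = 878.4.
4c = 878.4 − 90 = 788.4, so c = 197.1 px.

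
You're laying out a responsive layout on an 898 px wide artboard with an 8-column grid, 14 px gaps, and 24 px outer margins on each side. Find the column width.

Inside the margins: 898 − 48 = 850 px.
8c + 7·14 = 850 → 8c = 752 → c = 94 px.

94 px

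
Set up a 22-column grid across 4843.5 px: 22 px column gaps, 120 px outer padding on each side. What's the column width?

188.25 px

Take off 240 px of margins, leaving 4603.5 px.
4603.5 − 21·22 = 4141.5; ÷22 gives c = 188.25 px.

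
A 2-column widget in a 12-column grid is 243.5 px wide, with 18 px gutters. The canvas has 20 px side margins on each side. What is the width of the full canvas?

1591 px

2 columns + 1 gutter: 2c + 1·18 = 243.5.
2c = 243.5 − 18 = 225.5, so c = 112.75 px.
Canvas = 2·20 + 12·112.75 + 11·18 = 40 + 1353 + 198 = 1591 px.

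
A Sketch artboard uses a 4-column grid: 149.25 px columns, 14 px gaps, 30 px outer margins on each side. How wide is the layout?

699 px

Adding margins, columns and gutters: 60 + 597 + 42 = 699 px.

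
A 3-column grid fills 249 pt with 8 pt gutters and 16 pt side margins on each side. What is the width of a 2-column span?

142 pt

Inside the margins: 249 − 32 = 217 pt.
217 − 2·8 = 201; ÷3 gives c = 67 pt.
2 columns plus 1 gutter: 134 + 8 = 142 pt.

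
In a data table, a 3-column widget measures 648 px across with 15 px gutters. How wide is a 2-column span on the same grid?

427 px

648 − 2·15 = 618; ÷3 gives c = 206 px.
Span of 2: 2·206 + 1·15 = 412 + 15 = 427 px.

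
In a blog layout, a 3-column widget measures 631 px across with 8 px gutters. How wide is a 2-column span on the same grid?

418 px

631 − 2·8 = 615; ÷3 gives c = 205 px.
2-column span = 2·205 + 1·8 = 418 px.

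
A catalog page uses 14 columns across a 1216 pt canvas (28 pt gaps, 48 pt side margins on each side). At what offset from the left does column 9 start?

704 pt

Inside the margins: 1216 − 96 = 1120 pt.
14 columns + 13 gaps: 14c + 13·28 = 1120.
14c = 1120 − 364 = 756, so c = 54 pt.
Each column+gutter stride is 82 pt; 8 of them past the 48 pt margin is 48 + 656 = 704 pt.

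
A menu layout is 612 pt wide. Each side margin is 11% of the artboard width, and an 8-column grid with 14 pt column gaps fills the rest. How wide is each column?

Margins: 11% × 612 = 67.32 pt each, so content = 612 − 134.64 = 477.36 pt.
Subtracting 7 column gaps of 14 leaves 379.36 for 8 columns, so c = 47.42 pt.

47.42 pt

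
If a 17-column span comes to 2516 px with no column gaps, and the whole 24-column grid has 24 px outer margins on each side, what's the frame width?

3600 px

2516 / 17 = 148 px per column.
Total width: 2·24 + 24·148 = 3600 px.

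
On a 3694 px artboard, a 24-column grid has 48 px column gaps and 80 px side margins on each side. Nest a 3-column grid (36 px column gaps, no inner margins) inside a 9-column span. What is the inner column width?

407.75 px

Take off 160 px of margins, leaving 3534 px.
24 columns + 23 column gaps: 24c + 23·48 = 3534.
24c = 3534 − 1104 = 2430, so c = 101.25 px.
Span of 9: 9·101.25 + 8·48 = 911.25 + 384 = 1295.25 px.
Subtracting 2 column gaps of 36 leaves 1223.25 for 3 columns, so d = 407.75 px.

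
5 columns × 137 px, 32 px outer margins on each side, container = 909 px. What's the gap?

40 px

Subtract both margins: 909 − 2·32 = 845 px.
5·137 + 4g = 845 → 4g = 160 → g = 40 px.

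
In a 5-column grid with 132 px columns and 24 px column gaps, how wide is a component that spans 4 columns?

600 px

Span of 4: 4·132 + 3·24 = 528 + 72 = 600 px.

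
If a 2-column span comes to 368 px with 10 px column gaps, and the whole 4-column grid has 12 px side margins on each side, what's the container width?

368 − 1·10 = 358; ÷2 gives c = 179 px.
Adding margins, columns and gutters: 24 + 716 + 30 = 770 px.

770 px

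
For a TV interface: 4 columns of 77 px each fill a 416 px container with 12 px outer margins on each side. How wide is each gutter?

28 px

Take off 24 px of margins, leaving 392 px.
4 columns take 4·77 = 308 px; remaining 84 splits into 3 gutters.
g = 84 / 3 = 28 px.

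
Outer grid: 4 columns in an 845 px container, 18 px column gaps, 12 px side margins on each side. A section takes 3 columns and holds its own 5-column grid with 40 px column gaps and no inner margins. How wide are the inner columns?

Take off 24 px of margins, leaving 821 px.
821 − 3·18 = 767; ÷4 gives c = 191.75 px.
3 columns plus 2 column gaps: 575.25 + 36 = 611.25 px.
Subtracting 4 column gaps of 40 leaves 451.25 for 5 columns, so d = 90.25 px.

90.25 px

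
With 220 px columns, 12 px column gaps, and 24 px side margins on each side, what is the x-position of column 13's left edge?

Column 13 starts at margin + 12·(column + gutter) = 24 + 12·232 = 2808 px.

2808 px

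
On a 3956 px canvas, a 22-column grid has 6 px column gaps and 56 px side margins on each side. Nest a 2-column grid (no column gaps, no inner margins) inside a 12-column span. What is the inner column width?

Outer content = 3956 − 2·56 = 3844 px.
Subtracting 21 column gaps of 6 leaves 3718 for 22 columns, so c = 169 px.
12-column span = 12·169 + 11·6 = 2094 px.
2094 / 2 = 1047 px per column.

1047 px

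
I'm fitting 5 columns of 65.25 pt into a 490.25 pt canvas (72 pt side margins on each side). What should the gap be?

5 pt

Take off 144 pt of margins, leaving 346.25 pt.
5·65.25 + 4g = 346.25 → 4g = 20 → g = 5 pt.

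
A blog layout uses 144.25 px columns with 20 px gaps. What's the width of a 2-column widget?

2 columns plus 1 gap: 288.5 + 20 = 308.5 px.

308.5 px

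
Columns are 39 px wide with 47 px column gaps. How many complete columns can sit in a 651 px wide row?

k columns need k·39 + (k−1)·47 = k·86 − 47.
k·86 − 47 ≤ 651 → k ≤ 698 / 86 ≈ 8.12, so k = 8.

8 columns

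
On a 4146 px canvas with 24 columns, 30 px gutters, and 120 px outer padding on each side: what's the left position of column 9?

1432 px

Inside the margins: 4146 − 240 = 3906 px.
3906 − 23·30 = 3216; ÷24 gives c = 134 px.
Before column 9: the margin + 8 columns + 8 gutters.
Offset = 120 + 8·(134 + 30) = 120 + 1312 = 1432 px.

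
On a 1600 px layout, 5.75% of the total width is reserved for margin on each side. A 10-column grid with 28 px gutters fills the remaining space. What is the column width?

Each margin = 5.75% of 1600 = 92 px; content = 1600 − 2·92 = 1416 px.
10c + 9·28 = 1416 → 10c = 1164 → c = 116.4 px.

116.4 px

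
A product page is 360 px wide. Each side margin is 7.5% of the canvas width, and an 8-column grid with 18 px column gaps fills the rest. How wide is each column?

Each margin = 7.5% of 360 = 27 px; content = 360 − 2·27 = 306 px.
Subtracting 7 column gaps of 18 leaves 180 for 8 columns, so c = 22.5 px.

22.5 px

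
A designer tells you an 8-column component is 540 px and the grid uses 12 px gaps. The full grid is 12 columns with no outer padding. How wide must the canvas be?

8 columns + 7 gaps: 8c + 7·12 = 540.
8c = 540 − 84 = 456, so c = 57 px.
Canvas = 12·57 + 11·12 = 684 + 132 = 816 px.

816 px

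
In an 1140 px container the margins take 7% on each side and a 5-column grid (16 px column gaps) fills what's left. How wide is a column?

1140 × (1 − 2·7%) = 1140 × 86% = 980.4 px for the columns.
980.4 − 4·16 = 916.4; ÷5 gives c = 183.28 px.

183.28 px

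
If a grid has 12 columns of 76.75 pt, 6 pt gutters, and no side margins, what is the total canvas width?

987 pt

Summing: 921 + 66 = 987 pt.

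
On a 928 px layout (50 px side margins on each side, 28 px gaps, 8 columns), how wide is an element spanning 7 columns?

721 px

Take off 100 px of margins, leaving 828 px.
Subtracting 7 gaps of 28 leaves 632 for 8 columns, so c = 79 px.
Span of 7: 7·79 + 6·28 = 553 + 168 = 721 px.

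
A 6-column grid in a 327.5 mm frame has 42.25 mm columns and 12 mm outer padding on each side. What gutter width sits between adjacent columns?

10 mm

Inside the margins: 327.5 − 24 = 303.5 mm.
Columns use 253.5 mm, leaving 50 mm across 5 gutters = 10 mm each.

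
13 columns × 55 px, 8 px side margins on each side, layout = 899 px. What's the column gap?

Subtract both margins: 899 − 2·8 = 883 px.
13 columns take 13·55 = 715 px; remaining 168 splits into 12 column gaps.
g = 168 / 12 = 14 px.

14 px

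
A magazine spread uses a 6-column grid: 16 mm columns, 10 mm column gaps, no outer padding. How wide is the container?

Total width: 6·16 + 5·10 = 146 mm.

146 mm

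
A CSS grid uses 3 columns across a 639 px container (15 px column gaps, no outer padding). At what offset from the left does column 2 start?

3 columns + 2 column gaps: 3c + 2·15 = 639.
3c = 639 − 30 = 609, so c = 203 px.
Before column 2: 1 column + 1 column gap.
Offset = 1·(203 + 15) = 1·218 = 218 px.

218 px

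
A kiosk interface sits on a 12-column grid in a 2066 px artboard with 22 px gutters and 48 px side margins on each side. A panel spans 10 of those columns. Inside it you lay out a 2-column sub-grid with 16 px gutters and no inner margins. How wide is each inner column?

Outer content = 2066 − 2·48 = 1970 px.
12 columns + 11 gutters: 12c + 11·22 = 1970.
12c = 1970 − 242 = 1728, so c = 144 px.
Span of 10: 10·144 + 9·22 = 1440 + 198 = 1638 px.
1638 − 1·16 = 1622; ÷2 gives d = 811 px.

811 px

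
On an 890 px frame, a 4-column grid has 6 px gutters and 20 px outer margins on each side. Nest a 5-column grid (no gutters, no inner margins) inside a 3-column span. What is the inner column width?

127.2 px

Subtract both margins: 890 − 2·20 = 850 px.
Subtracting 3 gutters of 6 leaves 832 for 4 columns, so c = 208 px.
3-column span = 3·208 + 2·6 = 636 px.
5d = 636 → d = 127.2 px.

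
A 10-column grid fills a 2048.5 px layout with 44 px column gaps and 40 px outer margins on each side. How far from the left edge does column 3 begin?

442.5 px

Subtract both margins: 2048.5 − 2·40 = 1968.5 px.
10c + 9·44 = 1968.5 → 10c = 1572.5 → c = 157.25 px.
Each column+gutter stride is 201.25 px; 2 of them past the 40 px margin is 40 + 402.5 = 442.5 px.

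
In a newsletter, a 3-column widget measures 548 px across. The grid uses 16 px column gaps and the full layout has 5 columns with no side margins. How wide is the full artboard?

924 px

3 columns + 2 column gaps: 3c + 2·16 = 548.
3c = 548 − 32 = 516, so c = 172 px.
Artboard = 5·172 + 4·16 = 860 + 64 = 924 px.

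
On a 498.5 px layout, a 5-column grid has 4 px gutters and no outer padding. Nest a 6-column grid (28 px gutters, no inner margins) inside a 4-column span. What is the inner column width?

498.5 − 4·4 = 482.5; ÷5 gives c = 96.5 px.
4-column span = 4·96.5 + 3·4 = 398 px.
Subtracting 5 gutters of 28 leaves 258 for 6 columns, so d = 43 px.

43 px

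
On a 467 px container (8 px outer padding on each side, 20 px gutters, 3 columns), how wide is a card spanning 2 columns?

Take off 16 px of margins, leaving 451 px.
3 columns + 2 gutters: 3c + 2·20 = 451.
3c = 451 − 40 = 411, so c = 137 px.
Span of 2: 2·137 + 1·20 = 274 + 20 = 294 px.

294 px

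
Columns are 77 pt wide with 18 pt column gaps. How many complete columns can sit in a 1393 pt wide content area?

k columns need k·77 + (k−1)·18 = k·95 − 18.
k·95 − 18 ≤ 1393 → k ≤ 1411 / 95 ≈ 14.85, so k = 14.

14 columns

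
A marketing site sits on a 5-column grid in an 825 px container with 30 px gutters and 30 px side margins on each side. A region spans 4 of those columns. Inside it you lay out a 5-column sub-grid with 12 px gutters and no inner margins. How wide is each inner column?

111.6 px

Inside the margins: 825 − 60 = 765 px.
Subtracting 4 gutters of 30 leaves 645 for 5 columns, so c = 129 px.
4 columns plus 3 gutters: 516 + 90 = 606 px.
5d + 4·12 = 606 → 5d = 558 → d = 111.6 px.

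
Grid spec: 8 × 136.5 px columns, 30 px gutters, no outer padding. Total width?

1302 px

Summing: 1092 + 210 = 1302 px.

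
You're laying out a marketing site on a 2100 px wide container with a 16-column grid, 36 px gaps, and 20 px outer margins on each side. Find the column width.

Inside the margins: 2100 − 40 = 2060 px.
Subtracting 15 gaps of 36 leaves 1520 for 16 columns, so c = 95 px.

95 px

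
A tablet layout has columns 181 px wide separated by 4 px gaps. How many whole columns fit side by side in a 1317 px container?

Each extra column adds 181 + 4 = 185 px.
(1317 + 4) / 185 = 7.14, so 7 columns fit.

7 columns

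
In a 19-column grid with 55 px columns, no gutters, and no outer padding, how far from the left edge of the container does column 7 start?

330 px

Before column 7: 6 columns + 6 gutters.
Offset = 6·(55 + 0) = 6·55 = 330 px.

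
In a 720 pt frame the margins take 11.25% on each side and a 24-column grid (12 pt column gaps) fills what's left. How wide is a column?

11.75 pt

720 × (1 − 2·11.25%) = 720 × 77.5% = 558 pt for the columns.
24c + 23·12 = 558 → 24c = 282 → c = 11.75 pt.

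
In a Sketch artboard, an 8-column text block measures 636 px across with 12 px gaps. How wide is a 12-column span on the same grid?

960 px

8c + 7·12 = 636 → 8c = 552 → c = 69 px.
12 columns plus 11 gaps: 828 + 132 = 960 px.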